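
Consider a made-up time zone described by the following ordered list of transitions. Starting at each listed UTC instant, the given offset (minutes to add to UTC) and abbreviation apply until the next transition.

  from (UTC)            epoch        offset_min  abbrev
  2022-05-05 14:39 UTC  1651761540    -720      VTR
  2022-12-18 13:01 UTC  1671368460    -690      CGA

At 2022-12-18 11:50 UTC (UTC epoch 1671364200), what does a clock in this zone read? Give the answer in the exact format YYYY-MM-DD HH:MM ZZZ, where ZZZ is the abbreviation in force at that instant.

2022-12-17 23:50 VTR

Query: 2022-12-18 11:50 UTC
Rule 1/2 (VTR, -12:00): 2022-05-05 14:39 UTC ≤ query < 2022-12-18 13:01 UTC
11·60 + 50 - 720 = -10 min
-10 = -1·1440 + 1430; 1430 = 23·60 + 50 → 23:50, 2022-12-18 - 1 day = 2022-12-17
→ 2022-12-17 23:50 VTR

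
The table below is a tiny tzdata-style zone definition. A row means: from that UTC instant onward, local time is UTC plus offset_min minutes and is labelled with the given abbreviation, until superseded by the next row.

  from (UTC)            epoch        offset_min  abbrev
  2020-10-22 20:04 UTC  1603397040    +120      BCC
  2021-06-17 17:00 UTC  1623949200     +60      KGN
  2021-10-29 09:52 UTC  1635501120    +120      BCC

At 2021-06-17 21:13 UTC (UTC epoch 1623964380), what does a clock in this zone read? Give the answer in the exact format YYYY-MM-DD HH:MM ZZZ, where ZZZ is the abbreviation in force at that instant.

2021-06-17 22:13 KGN

Query: 2021-06-17 21:13 UTC
Rule 2/3 (KGN, +01:00): 2021-06-17 17:00 UTC ≤ query < 2021-10-29 09:52 UTC
21·60 + 13 + 60 = 1333 min
1333 = 0·1440 + 1333; 1333 = 22·60 + 13 → 22:13, same day
→ 2021-06-17 22:13 KGN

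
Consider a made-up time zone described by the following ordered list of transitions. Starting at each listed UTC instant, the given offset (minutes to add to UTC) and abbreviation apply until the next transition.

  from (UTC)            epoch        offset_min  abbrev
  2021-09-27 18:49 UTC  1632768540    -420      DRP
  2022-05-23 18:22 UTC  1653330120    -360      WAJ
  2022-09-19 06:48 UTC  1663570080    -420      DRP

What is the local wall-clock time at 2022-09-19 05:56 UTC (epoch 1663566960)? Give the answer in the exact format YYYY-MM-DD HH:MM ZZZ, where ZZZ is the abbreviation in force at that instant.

2022-09-18 23:56 WAJ

Query: 2022-09-19 05:56 UTC
Rule 2/3 (WAJ, -06:00): 2022-05-23 18:22 UTC ≤ query < 2022-09-19 06:48 UTC
5·60 + 56 - 360 = -4 min
-4 = -1·1440 + 1436; 1436 = 23·60 + 56 → 23:56, 2022-09-19 - 1 day = 2022-09-18
→ 2022-09-18 23:56 WAJ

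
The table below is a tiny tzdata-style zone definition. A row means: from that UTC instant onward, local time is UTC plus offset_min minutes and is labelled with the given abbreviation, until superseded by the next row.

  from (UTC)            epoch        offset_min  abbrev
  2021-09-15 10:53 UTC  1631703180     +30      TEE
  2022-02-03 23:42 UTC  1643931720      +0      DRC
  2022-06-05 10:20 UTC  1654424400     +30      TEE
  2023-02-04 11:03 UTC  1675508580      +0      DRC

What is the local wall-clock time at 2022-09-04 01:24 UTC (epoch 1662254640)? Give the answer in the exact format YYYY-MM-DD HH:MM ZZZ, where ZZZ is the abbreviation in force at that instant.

2022-09-04 01:54 TEE

Query: 2022-09-04 01:24 UTC
Rule 3/4 (TEE, +00:30): 2022-06-05 10:20 UTC ≤ query < 2023-02-04 11:03 UTC
1·60 + 24 + 30 = 114 min
114 = 0·1440 + 114; 114 = 1·60 + 54 → 01:54, same day
→ 2022-09-04 01:54 TEE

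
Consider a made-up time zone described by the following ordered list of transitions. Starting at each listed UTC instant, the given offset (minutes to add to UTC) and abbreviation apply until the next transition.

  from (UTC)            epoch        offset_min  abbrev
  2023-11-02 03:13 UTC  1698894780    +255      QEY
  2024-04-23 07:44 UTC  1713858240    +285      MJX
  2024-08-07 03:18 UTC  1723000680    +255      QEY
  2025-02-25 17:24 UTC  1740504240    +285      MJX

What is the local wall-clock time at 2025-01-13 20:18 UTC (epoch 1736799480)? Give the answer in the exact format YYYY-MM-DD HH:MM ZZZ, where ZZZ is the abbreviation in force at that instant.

2025-01-14 00:33 QEY

Query: 2025-01-13 20:18 UTC
Rule 3/4 (QEY, +04:15): 2024-08-07 03:18 UTC ≤ query < 2025-02-25 17:24 UTC
20·60 + 18 + 255 = 1473 min
1473 = 1·1440 + 33; 33 = 0·60 + 33 → 00:33, 2025-01-13 + 1 day = 2025-01-14
→ 2025-01-14 00:33 QEY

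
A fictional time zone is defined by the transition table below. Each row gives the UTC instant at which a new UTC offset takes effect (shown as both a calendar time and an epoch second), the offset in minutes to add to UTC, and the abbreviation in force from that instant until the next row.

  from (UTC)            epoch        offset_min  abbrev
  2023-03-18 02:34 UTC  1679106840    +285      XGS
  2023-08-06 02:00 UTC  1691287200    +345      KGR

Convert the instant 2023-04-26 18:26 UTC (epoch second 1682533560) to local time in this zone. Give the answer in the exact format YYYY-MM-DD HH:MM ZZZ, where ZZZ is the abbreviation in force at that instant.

2023-04-26 23:11 XGS

Query: 2023-04-26 18:26 UTC
Rule 1/2 (XGS, +04:45): 2023-03-18 02:34 UTC ≤ query < 2023-08-06 02:00 UTC
18·60 + 26 + 285 = 1391 min
1391 = 0·1440 + 1391; 1391 = 23·60 + 11 → 23:11, same day
→ 2023-04-26 23:11 XGS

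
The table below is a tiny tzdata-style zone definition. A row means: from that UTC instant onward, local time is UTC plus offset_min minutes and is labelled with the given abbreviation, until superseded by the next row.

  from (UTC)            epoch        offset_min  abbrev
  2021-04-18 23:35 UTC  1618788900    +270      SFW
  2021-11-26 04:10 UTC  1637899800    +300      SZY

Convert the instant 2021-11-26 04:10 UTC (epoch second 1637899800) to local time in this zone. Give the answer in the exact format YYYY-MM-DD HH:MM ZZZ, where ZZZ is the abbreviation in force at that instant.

2021-11-26 09:10 SZY

Query: 2021-11-26 04:10 UTC
Rule 2/2 (SZY, +05:00): 2021-11-26 04:10 UTC ≤ query < +∞
4·60 + 10 + 300 = 550 min
550 = 0·1440 + 550; 550 = 9·60 + 10 → 09:10, same day
→ 2021-11-26 09:10 SZY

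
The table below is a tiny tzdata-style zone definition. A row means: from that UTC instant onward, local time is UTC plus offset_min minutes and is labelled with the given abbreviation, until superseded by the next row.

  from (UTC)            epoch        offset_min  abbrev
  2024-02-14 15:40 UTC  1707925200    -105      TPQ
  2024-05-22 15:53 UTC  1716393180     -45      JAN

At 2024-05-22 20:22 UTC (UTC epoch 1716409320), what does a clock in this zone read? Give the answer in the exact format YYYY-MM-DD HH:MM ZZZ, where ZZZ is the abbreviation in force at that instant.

2024-05-22 19:37 JAN

Query: 2024-05-22 20:22 UTC
Rule 2/2 (JAN, -00:45): 2024-05-22 15:53 UTC ≤ query < +∞
20·60 + 22 - 45 = 1177 min
1177 = 0·1440 + 1177; 1177 = 19·60 + 37 → 19:37, same day
→ 2024-05-22 19:37 JAN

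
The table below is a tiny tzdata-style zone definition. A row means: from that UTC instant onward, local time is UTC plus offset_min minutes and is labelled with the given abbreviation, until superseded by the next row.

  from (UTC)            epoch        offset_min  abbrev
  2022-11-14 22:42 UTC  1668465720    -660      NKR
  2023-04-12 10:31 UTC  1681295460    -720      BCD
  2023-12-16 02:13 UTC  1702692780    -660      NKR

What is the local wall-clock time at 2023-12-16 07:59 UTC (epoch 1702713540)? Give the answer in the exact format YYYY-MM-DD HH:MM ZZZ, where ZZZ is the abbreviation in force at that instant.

2023-12-15 20:59 NKR

Query: 2023-12-16 07:59 UTC
Rule 3/3 (NKR, -11:00): 2023-12-16 02:13 UTC ≤ query < +∞
7·60 + 59 - 660 = -181 min
-181 = -1·1440 + 1259; 1259 = 20·60 + 59 → 20:59, 2023-12-16 - 1 day = 2023-12-15
→ 2023-12-15 20:59 NKR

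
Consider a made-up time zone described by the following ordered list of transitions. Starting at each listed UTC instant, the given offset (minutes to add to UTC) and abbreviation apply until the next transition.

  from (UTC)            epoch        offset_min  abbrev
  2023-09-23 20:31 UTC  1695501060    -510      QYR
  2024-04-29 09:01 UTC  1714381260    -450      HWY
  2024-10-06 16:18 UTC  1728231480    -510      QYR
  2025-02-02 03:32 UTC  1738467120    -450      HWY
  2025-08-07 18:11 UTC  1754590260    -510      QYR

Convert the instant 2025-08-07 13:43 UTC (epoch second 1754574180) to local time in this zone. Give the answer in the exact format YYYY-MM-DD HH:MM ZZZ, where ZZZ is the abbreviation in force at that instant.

Query: 2025-08-07 13:43 UTC
Rule 4/5 (HWY, -07:30): 2025-02-02 03:32 UTC ≤ query < 2025-08-07 18:11 UTC
13·60 + 43 - 450 = 373 min
373 = 0·1440 + 373; 373 = 6·60 + 13 → 06:13, same day
→ 2025-08-07 06:13 HWY

2025-08-07 06:13 HWY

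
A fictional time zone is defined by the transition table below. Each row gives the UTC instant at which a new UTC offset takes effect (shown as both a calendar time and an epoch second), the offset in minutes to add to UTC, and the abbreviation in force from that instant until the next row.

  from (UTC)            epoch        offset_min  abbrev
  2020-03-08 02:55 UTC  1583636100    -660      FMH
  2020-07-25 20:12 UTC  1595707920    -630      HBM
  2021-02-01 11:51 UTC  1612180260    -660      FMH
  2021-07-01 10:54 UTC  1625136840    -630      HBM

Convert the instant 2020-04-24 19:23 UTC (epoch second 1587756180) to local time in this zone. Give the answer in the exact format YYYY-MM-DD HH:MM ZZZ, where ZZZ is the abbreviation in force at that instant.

2020-04-24 08:23 FMH

Query: 2020-04-24 19:23 UTC
Rule 1/4 (FMH, -11:00): 2020-03-08 02:55 UTC ≤ query < 2020-07-25 20:12 UTC
19·60 + 23 - 660 = 503 min
503 = 0·1440 + 503; 503 = 8·60 + 23 → 08:23, same day
→ 2020-04-24 08:23 FMH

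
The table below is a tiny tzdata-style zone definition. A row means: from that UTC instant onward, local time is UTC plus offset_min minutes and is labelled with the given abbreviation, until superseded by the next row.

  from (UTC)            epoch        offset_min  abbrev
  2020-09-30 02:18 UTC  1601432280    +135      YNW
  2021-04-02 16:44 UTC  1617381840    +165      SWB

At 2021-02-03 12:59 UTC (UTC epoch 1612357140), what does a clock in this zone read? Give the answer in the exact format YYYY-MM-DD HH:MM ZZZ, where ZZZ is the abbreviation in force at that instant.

2021-02-03 15:14 YNW

Query: 2021-02-03 12:59 UTC
Rule 1/2 (YNW, +02:15): 2020-09-30 02:18 UTC ≤ query < 2021-04-02 16:44 UTC
12·60 + 59 + 135 = 914 min
914 = 0·1440 + 914; 914 = 15·60 + 14 → 15:14, same day
→ 2021-02-03 15:14 YNW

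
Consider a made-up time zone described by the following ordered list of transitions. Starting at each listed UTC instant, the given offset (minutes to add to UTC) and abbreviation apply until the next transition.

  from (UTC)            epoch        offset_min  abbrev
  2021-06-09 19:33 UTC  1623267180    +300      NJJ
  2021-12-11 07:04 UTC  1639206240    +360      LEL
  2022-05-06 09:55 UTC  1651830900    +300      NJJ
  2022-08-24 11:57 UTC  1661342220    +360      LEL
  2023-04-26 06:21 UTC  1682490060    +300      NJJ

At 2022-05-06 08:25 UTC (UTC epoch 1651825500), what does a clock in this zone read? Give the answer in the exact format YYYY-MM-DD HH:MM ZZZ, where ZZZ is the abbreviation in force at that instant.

2022-05-06 14:25 LEL

Query: 2022-05-06 08:25 UTC
Rule 2/5 (LEL, +06:00): 2021-12-11 07:04 UTC ≤ query < 2022-05-06 09:55 UTC
8·60 + 25 + 360 = 865 min
865 = 0·1440 + 865; 865 = 14·60 + 25 → 14:25, same day
→ 2022-05-06 14:25 LEL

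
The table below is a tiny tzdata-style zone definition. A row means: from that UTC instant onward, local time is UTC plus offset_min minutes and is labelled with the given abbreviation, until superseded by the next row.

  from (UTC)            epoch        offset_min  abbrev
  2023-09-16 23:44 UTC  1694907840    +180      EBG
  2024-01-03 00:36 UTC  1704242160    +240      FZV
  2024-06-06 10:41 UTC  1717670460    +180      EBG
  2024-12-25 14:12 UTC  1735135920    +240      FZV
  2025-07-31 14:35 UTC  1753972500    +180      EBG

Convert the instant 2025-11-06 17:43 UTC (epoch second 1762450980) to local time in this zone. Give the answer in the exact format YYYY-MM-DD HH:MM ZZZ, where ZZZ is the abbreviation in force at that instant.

2025-11-06 20:43 EBG

Query: 2025-11-06 17:43 UTC
Rule 5/5 (EBG, +03:00): 2025-07-31 14:35 UTC ≤ query < +∞
17·60 + 43 + 180 = 1243 min
1243 = 0·1440 + 1243; 1243 = 20·60 + 43 → 20:43, same day
→ 2025-11-06 20:43 EBG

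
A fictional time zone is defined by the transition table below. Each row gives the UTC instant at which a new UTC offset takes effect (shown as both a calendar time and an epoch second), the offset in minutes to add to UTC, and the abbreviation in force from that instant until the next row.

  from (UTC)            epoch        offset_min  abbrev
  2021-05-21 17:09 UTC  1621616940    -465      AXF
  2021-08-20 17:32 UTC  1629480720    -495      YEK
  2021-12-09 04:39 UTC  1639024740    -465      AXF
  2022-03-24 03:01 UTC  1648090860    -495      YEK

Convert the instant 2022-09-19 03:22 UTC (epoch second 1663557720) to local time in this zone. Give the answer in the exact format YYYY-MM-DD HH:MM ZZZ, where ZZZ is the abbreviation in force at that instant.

2022-09-18 19:07 YEK

Query: 2022-09-19 03:22 UTC
Rule 4/4 (YEK, -08:15): 2022-03-24 03:01 UTC ≤ query < +∞
3·60 + 22 - 495 = -293 min
-293 = -1·1440 + 1147; 1147 = 19·60 + 7 → 19:07, 2022-09-19 - 1 day = 2022-09-18
→ 2022-09-18 19:07 YEK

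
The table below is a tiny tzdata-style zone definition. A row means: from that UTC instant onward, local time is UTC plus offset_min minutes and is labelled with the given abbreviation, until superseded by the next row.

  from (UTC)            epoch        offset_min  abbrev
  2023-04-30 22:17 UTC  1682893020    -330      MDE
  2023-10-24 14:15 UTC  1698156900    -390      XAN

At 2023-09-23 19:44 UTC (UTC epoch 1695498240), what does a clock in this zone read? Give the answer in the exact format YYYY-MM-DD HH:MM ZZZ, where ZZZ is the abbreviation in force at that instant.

2023-09-23 14:14 MDE

Query: 2023-09-23 19:44 UTC
Rule 1/2 (MDE, -05:30): 2023-04-30 22:17 UTC ≤ query < 2023-10-24 14:15 UTC
19·60 + 44 - 330 = 854 min
854 = 0·1440 + 854; 854 = 14·60 + 14 → 14:14, same day
→ 2023-09-23 14:14 MDE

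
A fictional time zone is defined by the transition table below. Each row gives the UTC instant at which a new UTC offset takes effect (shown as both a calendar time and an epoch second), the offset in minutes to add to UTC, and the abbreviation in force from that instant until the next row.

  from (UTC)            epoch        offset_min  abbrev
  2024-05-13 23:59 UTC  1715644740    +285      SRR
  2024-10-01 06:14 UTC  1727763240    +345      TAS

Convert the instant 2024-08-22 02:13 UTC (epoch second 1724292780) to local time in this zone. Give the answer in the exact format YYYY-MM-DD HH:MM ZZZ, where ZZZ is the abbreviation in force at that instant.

Query: 2024-08-22 02:13 UTC
Rule 1/2 (SRR, +04:45): 2024-05-13 23:59 UTC ≤ query < 2024-10-01 06:14 UTC
2·60 + 13 + 285 = 418 min
418 = 0·1440 + 418; 418 = 6·60 + 58 → 06:58, same day
→ 2024-08-22 06:58 SRR

2024-08-22 06:58 SRR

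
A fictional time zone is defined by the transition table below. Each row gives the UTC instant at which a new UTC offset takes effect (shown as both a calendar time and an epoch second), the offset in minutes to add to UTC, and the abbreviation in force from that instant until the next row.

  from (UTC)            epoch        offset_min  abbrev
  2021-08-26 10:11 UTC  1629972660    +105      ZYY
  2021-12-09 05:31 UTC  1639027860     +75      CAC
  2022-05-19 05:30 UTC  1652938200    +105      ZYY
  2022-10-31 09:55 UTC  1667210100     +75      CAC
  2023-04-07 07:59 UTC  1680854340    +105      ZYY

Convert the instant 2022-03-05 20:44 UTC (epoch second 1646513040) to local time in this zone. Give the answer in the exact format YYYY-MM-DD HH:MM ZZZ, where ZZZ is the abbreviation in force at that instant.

Query: 2022-03-05 20:44 UTC
Rule 2/5 (CAC, +01:15): 2021-12-09 05:31 UTC ≤ query < 2022-05-19 05:30 UTC
20·60 + 44 + 75 = 1319 min
1319 = 0·1440 + 1319; 1319 = 21·60 + 59 → 21:59, same day
→ 2022-03-05 21:59 CAC

2022-03-05 21:59 CAC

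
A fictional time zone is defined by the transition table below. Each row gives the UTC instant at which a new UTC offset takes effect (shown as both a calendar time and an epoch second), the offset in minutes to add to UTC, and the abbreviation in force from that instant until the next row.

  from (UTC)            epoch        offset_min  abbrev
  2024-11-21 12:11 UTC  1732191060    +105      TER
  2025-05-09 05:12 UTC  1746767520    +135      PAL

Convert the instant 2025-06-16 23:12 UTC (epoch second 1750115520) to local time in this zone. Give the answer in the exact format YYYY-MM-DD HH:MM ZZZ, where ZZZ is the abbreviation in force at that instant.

Query: 2025-06-16 23:12 UTC
Rule 2/2 (PAL, +02:15): 2025-05-09 05:12 UTC ≤ query < +∞
23·60 + 12 + 135 = 1527 min
1527 = 1·1440 + 87; 87 = 1·60 + 27 → 01:27, 2025-06-16 + 1 day = 2025-06-17
→ 2025-06-17 01:27 PAL

2025-06-17 01:27 PAL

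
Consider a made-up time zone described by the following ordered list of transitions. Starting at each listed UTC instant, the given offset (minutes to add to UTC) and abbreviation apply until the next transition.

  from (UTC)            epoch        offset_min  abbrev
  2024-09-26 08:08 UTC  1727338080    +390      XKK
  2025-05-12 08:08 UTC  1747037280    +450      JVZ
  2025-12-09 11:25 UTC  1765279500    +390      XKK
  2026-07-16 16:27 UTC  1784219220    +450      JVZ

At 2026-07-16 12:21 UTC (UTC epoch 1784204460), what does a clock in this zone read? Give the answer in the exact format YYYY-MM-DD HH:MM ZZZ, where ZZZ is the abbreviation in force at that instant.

2026-07-16 18:51 XKK

Query: 2026-07-16 12:21 UTC
Rule 3/4 (XKK, +06:30): 2025-12-09 11:25 UTC ≤ query < 2026-07-16 16:27 UTC
12·60 + 21 + 390 = 1131 min
1131 = 0·1440 + 1131; 1131 = 18·60 + 51 → 18:51, same day
→ 2026-07-16 18:51 XKK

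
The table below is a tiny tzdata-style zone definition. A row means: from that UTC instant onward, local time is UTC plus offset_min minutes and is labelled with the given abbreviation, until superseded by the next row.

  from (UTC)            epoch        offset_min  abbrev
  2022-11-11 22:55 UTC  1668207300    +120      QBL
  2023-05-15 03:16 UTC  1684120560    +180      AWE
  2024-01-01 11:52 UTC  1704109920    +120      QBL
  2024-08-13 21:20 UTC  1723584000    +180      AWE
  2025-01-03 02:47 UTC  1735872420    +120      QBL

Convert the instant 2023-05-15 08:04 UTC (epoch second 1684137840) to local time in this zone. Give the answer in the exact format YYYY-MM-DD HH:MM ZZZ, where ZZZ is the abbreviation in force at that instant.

Query: 2023-05-15 08:04 UTC
Rule 2/5 (AWE, +03:00): 2023-05-15 03:16 UTC ≤ query < 2024-01-01 11:52 UTC
8·60 + 4 + 180 = 664 min
664 = 0·1440 + 664; 664 = 11·60 + 4 → 11:04, same day
→ 2023-05-15 11:04 AWE

2023-05-15 11:04 AWE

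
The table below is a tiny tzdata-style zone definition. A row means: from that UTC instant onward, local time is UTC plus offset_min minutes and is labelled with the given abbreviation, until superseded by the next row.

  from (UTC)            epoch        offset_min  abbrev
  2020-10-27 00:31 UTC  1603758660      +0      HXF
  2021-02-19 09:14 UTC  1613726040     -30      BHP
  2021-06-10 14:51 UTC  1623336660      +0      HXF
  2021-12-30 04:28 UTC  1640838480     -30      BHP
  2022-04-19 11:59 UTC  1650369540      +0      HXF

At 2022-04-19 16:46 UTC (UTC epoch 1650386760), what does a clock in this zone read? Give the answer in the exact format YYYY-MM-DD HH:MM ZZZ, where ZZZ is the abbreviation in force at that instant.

2022-04-19 16:46 HXF

Query: 2022-04-19 16:46 UTC
Rule 5/5 (HXF, +00:00): 2022-04-19 11:59 UTC ≤ query < +∞
16·60 + 46 + 0 = 1006 min
1006 = 0·1440 + 1006; 1006 = 16·60 + 46 → 16:46, same day
→ 2022-04-19 16:46 HXF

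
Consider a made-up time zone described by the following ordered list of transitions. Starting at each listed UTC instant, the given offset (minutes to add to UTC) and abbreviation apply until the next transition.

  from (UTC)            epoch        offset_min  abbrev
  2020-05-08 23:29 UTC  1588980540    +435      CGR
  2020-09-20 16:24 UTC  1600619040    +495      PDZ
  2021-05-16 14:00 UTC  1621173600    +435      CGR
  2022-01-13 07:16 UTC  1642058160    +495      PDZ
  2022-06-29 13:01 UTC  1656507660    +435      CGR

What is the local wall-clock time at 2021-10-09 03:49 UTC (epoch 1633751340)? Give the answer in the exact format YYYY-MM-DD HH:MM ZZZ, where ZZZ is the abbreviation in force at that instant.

2021-10-09 11:04 CGR

Query: 2021-10-09 03:49 UTC
Rule 3/5 (CGR, +07:15): 2021-05-16 14:00 UTC ≤ query < 2022-01-13 07:16 UTC
3·60 + 49 + 435 = 664 min
664 = 0·1440 + 664; 664 = 11·60 + 4 → 11:04, same day
→ 2021-10-09 11:04 CGR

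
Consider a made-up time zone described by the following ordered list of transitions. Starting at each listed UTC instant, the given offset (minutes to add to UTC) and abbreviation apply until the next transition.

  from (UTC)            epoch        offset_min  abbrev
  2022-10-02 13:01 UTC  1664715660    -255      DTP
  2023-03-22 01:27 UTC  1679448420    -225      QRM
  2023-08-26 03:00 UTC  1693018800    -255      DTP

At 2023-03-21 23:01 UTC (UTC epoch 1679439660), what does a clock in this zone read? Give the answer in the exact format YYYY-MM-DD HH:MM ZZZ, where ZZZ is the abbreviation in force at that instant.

2023-03-21 18:46 DTP

Query: 2023-03-21 23:01 UTC
Rule 1/3 (DTP, -04:15): 2022-10-02 13:01 UTC ≤ query < 2023-03-22 01:27 UTC
23·60 + 1 - 255 = 1126 min
1126 = 0·1440 + 1126; 1126 = 18·60 + 46 → 18:46, same day
→ 2023-03-21 18:46 DTP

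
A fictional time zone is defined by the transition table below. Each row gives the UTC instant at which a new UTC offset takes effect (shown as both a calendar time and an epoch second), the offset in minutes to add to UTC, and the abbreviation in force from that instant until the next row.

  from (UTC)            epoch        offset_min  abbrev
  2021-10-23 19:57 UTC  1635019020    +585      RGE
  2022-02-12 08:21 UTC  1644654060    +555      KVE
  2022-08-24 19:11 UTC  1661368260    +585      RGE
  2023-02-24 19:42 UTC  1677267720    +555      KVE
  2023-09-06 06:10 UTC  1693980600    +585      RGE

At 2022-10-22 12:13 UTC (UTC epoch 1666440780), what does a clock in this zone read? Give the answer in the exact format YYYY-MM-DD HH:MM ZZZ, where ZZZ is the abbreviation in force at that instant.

2022-10-22 21:58 RGE

Query: 2022-10-22 12:13 UTC
Rule 3/5 (RGE, +09:45): 2022-08-24 19:11 UTC ≤ query < 2023-02-24 19:42 UTC
12·60 + 13 + 585 = 1318 min
1318 = 0·1440 + 1318; 1318 = 21·60 + 58 → 21:58, same day
→ 2022-10-22 21:58 RGE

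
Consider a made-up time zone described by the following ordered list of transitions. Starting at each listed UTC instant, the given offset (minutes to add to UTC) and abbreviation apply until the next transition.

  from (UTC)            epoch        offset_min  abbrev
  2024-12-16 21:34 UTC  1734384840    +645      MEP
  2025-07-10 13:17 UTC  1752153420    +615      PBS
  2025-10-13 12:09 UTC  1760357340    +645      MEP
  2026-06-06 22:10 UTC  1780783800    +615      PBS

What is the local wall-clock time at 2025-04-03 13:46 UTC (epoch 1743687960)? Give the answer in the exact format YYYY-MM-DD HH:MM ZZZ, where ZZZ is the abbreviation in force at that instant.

Query: 2025-04-03 13:46 UTC
Rule 1/4 (MEP, +10:45): 2024-12-16 21:34 UTC ≤ query < 2025-07-10 13:17 UTC
13·60 + 46 + 645 = 1471 min
1471 = 1·1440 + 31; 31 = 0·60 + 31 → 00:31, 2025-04-03 + 1 day = 2025-04-04
→ 2025-04-04 00:31 MEP

2025-04-04 00:31 MEP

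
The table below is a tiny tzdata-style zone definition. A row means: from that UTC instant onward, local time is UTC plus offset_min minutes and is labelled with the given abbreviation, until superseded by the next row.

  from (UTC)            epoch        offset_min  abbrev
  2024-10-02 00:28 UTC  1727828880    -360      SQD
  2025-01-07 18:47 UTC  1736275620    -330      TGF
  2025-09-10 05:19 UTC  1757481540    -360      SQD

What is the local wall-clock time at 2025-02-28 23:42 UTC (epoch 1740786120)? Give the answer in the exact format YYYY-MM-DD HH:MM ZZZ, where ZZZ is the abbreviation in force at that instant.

2025-02-28 18:12 TGF

Query: 2025-02-28 23:42 UTC
Rule 2/3 (TGF, -05:30): 2025-01-07 18:47 UTC ≤ query < 2025-09-10 05:19 UTC
23·60 + 42 - 330 = 1092 min
1092 = 0·1440 + 1092; 1092 = 18·60 + 12 → 18:12, same day
→ 2025-02-28 18:12 TGF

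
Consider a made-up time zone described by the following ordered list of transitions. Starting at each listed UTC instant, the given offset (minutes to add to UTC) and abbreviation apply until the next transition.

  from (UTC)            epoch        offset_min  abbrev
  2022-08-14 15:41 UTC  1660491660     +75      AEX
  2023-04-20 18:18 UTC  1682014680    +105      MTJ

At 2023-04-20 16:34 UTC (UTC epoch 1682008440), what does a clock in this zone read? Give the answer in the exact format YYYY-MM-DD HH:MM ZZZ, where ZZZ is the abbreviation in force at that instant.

2023-04-20 17:49 AEX

Query: 2023-04-20 16:34 UTC
Rule 1/2 (AEX, +01:15): 2022-08-14 15:41 UTC ≤ query < 2023-04-20 18:18 UTC
16·60 + 34 + 75 = 1069 min
1069 = 0·1440 + 1069; 1069 = 17·60 + 49 → 17:49, same day
→ 2023-04-20 17:49 AEX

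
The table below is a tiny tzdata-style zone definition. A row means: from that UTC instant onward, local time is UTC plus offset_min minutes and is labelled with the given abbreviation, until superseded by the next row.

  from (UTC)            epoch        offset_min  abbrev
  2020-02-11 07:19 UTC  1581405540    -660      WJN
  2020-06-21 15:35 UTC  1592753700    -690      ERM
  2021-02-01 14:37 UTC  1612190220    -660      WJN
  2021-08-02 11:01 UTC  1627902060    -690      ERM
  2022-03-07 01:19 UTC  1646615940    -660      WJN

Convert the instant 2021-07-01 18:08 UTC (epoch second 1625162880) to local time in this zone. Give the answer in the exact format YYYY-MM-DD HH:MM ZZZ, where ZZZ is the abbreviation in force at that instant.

Query: 2021-07-01 18:08 UTC
Rule 3/5 (WJN, -11:00): 2021-02-01 14:37 UTC ≤ query < 2021-08-02 11:01 UTC
18·60 + 8 - 660 = 428 min
428 = 0·1440 + 428; 428 = 7·60 + 8 → 07:08, same day
→ 2021-07-01 07:08 WJN

2021-07-01 07:08 WJN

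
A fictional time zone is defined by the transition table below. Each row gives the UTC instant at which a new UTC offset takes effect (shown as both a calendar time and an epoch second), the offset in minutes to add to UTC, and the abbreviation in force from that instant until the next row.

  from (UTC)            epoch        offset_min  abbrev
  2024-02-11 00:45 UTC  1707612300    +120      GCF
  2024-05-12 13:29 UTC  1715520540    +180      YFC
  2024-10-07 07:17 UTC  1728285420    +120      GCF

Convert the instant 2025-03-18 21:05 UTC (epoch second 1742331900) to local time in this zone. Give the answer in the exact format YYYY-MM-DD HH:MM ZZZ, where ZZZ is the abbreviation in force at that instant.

Query: 2025-03-18 21:05 UTC
Rule 3/3 (GCF, +02:00): 2024-10-07 07:17 UTC ≤ query < +∞
21·60 + 5 + 120 = 1385 min
1385 = 0·1440 + 1385; 1385 = 23·60 + 5 → 23:05, same day
→ 2025-03-18 23:05 GCF

2025-03-18 23:05 GCF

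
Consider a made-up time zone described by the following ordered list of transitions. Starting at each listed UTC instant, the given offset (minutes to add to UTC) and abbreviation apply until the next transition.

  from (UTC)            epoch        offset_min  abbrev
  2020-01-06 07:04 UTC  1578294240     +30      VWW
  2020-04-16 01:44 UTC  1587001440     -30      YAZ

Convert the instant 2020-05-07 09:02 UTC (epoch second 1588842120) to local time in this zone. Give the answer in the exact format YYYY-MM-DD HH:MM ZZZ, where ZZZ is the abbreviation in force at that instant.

2020-05-07 08:32 YAZ

Query: 2020-05-07 09:02 UTC
Rule 2/2 (YAZ, -00:30): 2020-04-16 01:44 UTC ≤ query < +∞
9·60 + 2 - 30 = 512 min
512 = 0·1440 + 512; 512 = 8·60 + 32 → 08:32, same day
→ 2020-05-07 08:32 YAZ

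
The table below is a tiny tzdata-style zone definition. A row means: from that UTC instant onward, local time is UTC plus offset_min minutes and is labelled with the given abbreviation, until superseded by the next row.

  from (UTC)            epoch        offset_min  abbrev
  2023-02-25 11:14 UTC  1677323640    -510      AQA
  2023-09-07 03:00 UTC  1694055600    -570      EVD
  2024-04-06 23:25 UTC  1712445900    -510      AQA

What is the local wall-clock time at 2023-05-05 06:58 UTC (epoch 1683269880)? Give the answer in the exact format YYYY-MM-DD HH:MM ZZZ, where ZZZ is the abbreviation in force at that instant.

2023-05-04 22:28 AQA

Query: 2023-05-05 06:58 UTC
Rule 1/3 (AQA, -08:30): 2023-02-25 11:14 UTC ≤ query < 2023-09-07 03:00 UTC
6·60 + 58 - 510 = -92 min
-92 = -1·1440 + 1348; 1348 = 22·60 + 28 → 22:28, 2023-05-05 - 1 day = 2023-05-04
→ 2023-05-04 22:28 AQA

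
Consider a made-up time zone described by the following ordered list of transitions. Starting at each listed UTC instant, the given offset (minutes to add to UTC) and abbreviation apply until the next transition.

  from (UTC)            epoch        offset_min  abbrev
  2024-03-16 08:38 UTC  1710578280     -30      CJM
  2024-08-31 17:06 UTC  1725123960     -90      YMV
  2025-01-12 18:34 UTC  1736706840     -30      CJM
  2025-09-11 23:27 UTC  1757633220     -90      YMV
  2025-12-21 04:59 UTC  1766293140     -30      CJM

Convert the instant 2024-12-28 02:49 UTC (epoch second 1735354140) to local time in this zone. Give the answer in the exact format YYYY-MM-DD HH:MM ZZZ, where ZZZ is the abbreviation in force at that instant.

Query: 2024-12-28 02:49 UTC
Rule 2/5 (YMV, -01:30): 2024-08-31 17:06 UTC ≤ query < 2025-01-12 18:34 UTC
2·60 + 49 - 90 = 79 min
79 = 0·1440 + 79; 79 = 1·60 + 19 → 01:19, same day
→ 2024-12-28 01:19 YMV

2024-12-28 01:19 YMV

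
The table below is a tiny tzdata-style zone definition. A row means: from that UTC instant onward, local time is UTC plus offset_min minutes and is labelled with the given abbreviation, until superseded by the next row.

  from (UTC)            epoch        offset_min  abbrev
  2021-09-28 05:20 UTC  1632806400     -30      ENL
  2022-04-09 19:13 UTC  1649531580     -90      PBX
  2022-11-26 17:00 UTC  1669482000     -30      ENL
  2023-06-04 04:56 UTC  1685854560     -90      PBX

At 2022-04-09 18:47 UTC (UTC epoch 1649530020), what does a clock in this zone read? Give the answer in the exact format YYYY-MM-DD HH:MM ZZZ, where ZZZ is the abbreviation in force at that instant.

Query: 2022-04-09 18:47 UTC
Rule 1/4 (ENL, -00:30): 2021-09-28 05:20 UTC ≤ query < 2022-04-09 19:13 UTC
18·60 + 47 - 30 = 1097 min
1097 = 0·1440 + 1097; 1097 = 18·60 + 17 → 18:17, same day
→ 2022-04-09 18:17 ENL

2022-04-09 18:17 ENL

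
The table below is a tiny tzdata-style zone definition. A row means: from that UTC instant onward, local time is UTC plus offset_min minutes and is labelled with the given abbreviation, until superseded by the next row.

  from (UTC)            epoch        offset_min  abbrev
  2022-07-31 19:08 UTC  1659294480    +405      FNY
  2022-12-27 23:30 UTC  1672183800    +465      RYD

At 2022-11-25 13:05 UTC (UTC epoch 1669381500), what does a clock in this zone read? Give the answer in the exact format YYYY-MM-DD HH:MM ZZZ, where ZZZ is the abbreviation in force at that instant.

Query: 2022-11-25 13:05 UTC
Rule 1/2 (FNY, +06:45): 2022-07-31 19:08 UTC ≤ query < 2022-12-27 23:30 UTC
13·60 + 5 + 405 = 1190 min
1190 = 0·1440 + 1190; 1190 = 19·60 + 50 → 19:50, same day
→ 2022-11-25 19:50 FNY

2022-11-25 19:50 FNY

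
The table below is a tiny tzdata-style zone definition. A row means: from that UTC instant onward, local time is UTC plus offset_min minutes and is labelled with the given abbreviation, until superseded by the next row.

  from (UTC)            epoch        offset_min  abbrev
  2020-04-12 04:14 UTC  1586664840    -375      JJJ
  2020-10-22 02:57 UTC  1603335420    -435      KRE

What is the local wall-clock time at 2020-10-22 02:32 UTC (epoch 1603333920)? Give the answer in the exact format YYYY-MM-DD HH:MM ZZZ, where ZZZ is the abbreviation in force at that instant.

2020-10-21 20:17 JJJ

Query: 2020-10-22 02:32 UTC
Rule 1/2 (JJJ, -06:15): 2020-04-12 04:14 UTC ≤ query < 2020-10-22 02:57 UTC
2·60 + 32 - 375 = -223 min
-223 = -1·1440 + 1217; 1217 = 20·60 + 17 → 20:17, 2020-10-22 - 1 day = 2020-10-21
→ 2020-10-21 20:17 JJJ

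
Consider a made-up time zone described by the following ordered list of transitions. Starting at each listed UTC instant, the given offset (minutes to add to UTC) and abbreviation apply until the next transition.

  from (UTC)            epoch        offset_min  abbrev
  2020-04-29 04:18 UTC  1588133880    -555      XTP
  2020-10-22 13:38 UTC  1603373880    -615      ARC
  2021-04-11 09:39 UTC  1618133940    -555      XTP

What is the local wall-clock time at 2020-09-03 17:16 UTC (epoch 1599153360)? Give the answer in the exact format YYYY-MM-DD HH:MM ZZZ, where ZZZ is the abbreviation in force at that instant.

Query: 2020-09-03 17:16 UTC
Rule 1/3 (XTP, -09:15): 2020-04-29 04:18 UTC ≤ query < 2020-10-22 13:38 UTC
17·60 + 16 - 555 = 481 min
481 = 0·1440 + 481; 481 = 8·60 + 1 → 08:01, same day
→ 2020-09-03 08:01 XTP

2020-09-03 08:01 XTP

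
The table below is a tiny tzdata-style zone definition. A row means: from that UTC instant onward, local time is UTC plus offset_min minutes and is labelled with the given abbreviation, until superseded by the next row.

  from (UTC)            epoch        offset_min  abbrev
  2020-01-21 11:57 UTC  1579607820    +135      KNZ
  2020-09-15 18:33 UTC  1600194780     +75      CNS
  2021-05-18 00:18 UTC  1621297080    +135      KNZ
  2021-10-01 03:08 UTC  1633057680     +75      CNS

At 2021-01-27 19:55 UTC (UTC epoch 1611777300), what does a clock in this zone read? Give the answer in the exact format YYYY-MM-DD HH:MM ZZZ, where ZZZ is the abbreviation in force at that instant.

Query: 2021-01-27 19:55 UTC
Rule 2/4 (CNS, +01:15): 2020-09-15 18:33 UTC ≤ query < 2021-05-18 00:18 UTC
19·60 + 55 + 75 = 1270 min
1270 = 0·1440 + 1270; 1270 = 21·60 + 10 → 21:10, same day
→ 2021-01-27 21:10 CNS

2021-01-27 21:10 CNS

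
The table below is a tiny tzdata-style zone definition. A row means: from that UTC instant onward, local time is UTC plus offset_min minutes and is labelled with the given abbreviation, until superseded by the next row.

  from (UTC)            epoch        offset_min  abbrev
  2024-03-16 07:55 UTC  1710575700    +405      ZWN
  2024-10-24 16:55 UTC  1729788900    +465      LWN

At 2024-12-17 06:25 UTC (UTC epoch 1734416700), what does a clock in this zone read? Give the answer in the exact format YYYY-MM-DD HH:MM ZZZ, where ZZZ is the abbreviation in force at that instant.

Query: 2024-12-17 06:25 UTC
Rule 2/2 (LWN, +07:45): 2024-10-24 16:55 UTC ≤ query < +∞
6·60 + 25 + 465 = 850 min
850 = 0·1440 + 850; 850 = 14·60 + 10 → 14:10, same day
→ 2024-12-17 14:10 LWN

2024-12-17 14:10 LWN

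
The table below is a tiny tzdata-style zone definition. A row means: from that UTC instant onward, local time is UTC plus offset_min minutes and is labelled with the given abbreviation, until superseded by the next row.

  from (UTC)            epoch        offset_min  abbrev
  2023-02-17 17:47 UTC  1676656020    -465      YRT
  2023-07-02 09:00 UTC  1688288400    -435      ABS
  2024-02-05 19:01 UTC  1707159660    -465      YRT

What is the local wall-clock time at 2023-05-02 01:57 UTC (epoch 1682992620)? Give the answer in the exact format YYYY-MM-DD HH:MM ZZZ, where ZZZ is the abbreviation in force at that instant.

Query: 2023-05-02 01:57 UTC
Rule 1/3 (YRT, -07:45): 2023-02-17 17:47 UTC ≤ query < 2023-07-02 09:00 UTC
1·60 + 57 - 465 = -348 min
-348 = -1·1440 + 1092; 1092 = 18·60 + 12 → 18:12, 2023-05-02 - 1 day = 2023-05-01
→ 2023-05-01 18:12 YRT

2023-05-01 18:12 YRT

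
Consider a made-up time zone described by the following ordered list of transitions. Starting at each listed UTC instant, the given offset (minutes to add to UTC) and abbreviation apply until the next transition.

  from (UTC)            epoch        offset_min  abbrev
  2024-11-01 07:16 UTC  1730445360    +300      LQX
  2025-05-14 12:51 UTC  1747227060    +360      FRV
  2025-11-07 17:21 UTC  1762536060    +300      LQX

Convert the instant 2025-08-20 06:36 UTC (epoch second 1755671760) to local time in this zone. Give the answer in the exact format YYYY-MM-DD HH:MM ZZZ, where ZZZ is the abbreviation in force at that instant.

2025-08-20 12:36 FRV

Query: 2025-08-20 06:36 UTC
Rule 2/3 (FRV, +06:00): 2025-05-14 12:51 UTC ≤ query < 2025-11-07 17:21 UTC
6·60 + 36 + 360 = 756 min
756 = 0·1440 + 756; 756 = 12·60 + 36 → 12:36, same day
→ 2025-08-20 12:36 FRV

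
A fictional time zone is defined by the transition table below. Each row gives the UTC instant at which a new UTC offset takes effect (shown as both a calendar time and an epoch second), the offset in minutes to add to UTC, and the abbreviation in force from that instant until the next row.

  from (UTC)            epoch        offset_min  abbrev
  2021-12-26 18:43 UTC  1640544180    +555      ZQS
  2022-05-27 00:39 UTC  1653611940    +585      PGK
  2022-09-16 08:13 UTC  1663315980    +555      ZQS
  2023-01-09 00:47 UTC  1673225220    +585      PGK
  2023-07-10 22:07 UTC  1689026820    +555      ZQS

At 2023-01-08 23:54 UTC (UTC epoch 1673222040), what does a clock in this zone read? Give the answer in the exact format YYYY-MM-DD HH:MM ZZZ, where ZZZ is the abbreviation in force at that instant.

2023-01-09 09:09 ZQS

Query: 2023-01-08 23:54 UTC
Rule 3/5 (ZQS, +09:15): 2022-09-16 08:13 UTC ≤ query < 2023-01-09 00:47 UTC
23·60 + 54 + 555 = 1989 min
1989 = 1·1440 + 549; 549 = 9·60 + 9 → 09:09, 2023-01-08 + 1 day = 2023-01-09
→ 2023-01-09 09:09 ZQS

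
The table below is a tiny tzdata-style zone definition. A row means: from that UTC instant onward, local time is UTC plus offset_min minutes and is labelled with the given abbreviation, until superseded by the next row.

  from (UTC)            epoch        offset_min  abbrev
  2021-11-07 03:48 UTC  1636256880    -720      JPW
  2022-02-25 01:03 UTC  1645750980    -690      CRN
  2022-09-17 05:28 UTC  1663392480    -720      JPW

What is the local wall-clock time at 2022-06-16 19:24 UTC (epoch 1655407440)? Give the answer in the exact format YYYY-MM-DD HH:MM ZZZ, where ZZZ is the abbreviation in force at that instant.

Query: 2022-06-16 19:24 UTC
Rule 2/3 (CRN, -11:30): 2022-02-25 01:03 UTC ≤ query < 2022-09-17 05:28 UTC
19·60 + 24 - 690 = 474 min
474 = 0·1440 + 474; 474 = 7·60 + 54 → 07:54, same day
→ 2022-06-16 07:54 CRN

2022-06-16 07:54 CRN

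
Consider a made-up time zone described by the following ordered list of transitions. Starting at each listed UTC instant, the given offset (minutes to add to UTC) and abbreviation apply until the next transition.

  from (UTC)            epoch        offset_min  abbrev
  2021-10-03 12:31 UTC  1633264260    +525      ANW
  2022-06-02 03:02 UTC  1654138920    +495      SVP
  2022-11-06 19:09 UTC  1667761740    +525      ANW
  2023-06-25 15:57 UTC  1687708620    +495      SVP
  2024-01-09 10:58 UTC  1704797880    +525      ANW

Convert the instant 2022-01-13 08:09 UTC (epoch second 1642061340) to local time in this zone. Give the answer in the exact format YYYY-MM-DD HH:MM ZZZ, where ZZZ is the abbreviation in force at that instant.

Query: 2022-01-13 08:09 UTC
Rule 1/5 (ANW, +08:45): 2021-10-03 12:31 UTC ≤ query < 2022-06-02 03:02 UTC
8·60 + 9 + 525 = 1014 min
1014 = 0·1440 + 1014; 1014 = 16·60 + 54 → 16:54, same day
→ 2022-01-13 16:54 ANW

2022-01-13 16:54 ANW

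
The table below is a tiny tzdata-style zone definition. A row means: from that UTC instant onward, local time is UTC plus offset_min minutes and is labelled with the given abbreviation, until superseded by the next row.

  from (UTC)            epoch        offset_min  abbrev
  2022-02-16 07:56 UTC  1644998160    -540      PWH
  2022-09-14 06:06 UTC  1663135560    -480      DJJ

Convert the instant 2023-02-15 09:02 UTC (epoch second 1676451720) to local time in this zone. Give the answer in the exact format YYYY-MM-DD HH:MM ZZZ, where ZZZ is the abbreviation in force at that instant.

Query: 2023-02-15 09:02 UTC
Rule 2/2 (DJJ, -08:00): 2022-09-14 06:06 UTC ≤ query < +∞
9·60 + 2 - 480 = 62 min
62 = 0·1440 + 62; 62 = 1·60 + 2 → 01:02, same day
→ 2023-02-15 01:02 DJJ

2023-02-15 01:02 DJJ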